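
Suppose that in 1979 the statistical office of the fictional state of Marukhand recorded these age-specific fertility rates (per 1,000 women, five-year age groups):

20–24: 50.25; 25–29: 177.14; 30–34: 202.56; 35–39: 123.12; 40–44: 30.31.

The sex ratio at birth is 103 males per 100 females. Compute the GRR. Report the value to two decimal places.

1.44

Proportion female at birth = 100 / (100 + 103) = 0.49261.
Sum of ASFRs = 50.25 + 177.14 + 202.56 + 123.12 + 30.31 = 583.38
TFR = 5 × 583.38 / 1000 = 2.9169
GRR = 0.49261 × 2.9169 = 1.43689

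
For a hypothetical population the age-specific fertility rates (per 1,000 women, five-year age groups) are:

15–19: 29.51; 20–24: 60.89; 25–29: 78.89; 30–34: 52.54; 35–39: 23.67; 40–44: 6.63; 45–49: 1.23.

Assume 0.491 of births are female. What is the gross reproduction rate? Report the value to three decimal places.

Proportion female at birth = 0.491.
Sum of ASFRs = 29.51 + 60.89 + 78.89 + 52.54 + 23.67 + 6.63 + 1.23 = 253.36
TFR = 5 × 253.36 / 1000 = 1.2668
GRR = 0.491 × 1.2668 = 0.62200

0.622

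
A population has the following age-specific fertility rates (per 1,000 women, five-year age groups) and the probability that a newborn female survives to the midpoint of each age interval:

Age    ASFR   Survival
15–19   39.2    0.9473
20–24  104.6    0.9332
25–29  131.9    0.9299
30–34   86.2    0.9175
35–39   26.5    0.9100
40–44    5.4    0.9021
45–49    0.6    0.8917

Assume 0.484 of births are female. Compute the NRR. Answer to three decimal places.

0.886

Proportion female at birth = 0.484.
Each age group contributes 5 × ASFR × survival:
  15–19: 5 × 39.2/1000 × 0.9473 = 0.18567
  20–24: 5 × 104.6/1000 × 0.9332 = 0.48806
  25–29: 5 × 131.9/1000 × 0.9299 = 0.61327
  30–34: 5 × 86.2/1000 × 0.9175 = 0.39544
  35–39: 5 × 26.5/1000 × 0.9100 = 0.12058
  40–44: 5 × 5.4/1000 × 0.9021 = 0.02436
  45–49: 5 × 0.6/1000 × 0.8917 = 0.00268
Sum = 1.83006
NRR = 0.484 × 1.83006 = 0.88575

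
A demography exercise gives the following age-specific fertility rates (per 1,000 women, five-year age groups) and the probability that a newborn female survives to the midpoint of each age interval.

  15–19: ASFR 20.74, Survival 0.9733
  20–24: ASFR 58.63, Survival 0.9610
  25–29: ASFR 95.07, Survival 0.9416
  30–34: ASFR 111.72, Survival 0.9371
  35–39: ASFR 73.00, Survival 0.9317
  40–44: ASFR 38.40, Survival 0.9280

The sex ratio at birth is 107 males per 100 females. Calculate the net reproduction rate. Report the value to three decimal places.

Proportion female at birth = 100 / (100 + 107) = 0.48309.
Survival-weighted fertility by age (5·fₓ·Sₓ):
  15–19: 5 × 20.74/1000 × 0.9733 = 0.10093
  20–24: 5 × 58.63/1000 × 0.9610 = 0.28172
  25–29: 5 × 95.07/1000 × 0.9416 = 0.44759
  30–34: 5 × 111.72/1000 × 0.9371 = 0.52346
  35–39: 5 × 73.00/1000 × 0.9317 = 0.34007
  40–44: 5 × 38.40/1000 × 0.9280 = 0.17818
Sum = 1.87195
NRR = 0.48309 × 1.87195 = 0.90432

0.904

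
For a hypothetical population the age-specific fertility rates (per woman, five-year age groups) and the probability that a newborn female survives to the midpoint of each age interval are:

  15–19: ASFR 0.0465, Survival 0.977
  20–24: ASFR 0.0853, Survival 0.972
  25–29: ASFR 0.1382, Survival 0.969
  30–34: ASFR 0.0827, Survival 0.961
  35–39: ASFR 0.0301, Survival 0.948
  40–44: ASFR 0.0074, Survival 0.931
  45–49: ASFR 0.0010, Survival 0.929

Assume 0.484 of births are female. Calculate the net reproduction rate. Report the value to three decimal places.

0.915

Proportion female at birth = 0.484.
Each age group contributes 5 × ASFR × survival:
  15–19: 5 × 0.0465 × 0.977 = 0.22715
  20–24: 5 × 0.0853 × 0.972 = 0.41456
  25–29: 5 × 0.1382 × 0.969 = 0.66958
  30–34: 5 × 0.0827 × 0.961 = 0.39737
  35–39: 5 × 0.0301 × 0.948 = 0.14267
  40–44: 5 × 0.0074 × 0.931 = 0.03445
  45–49: 5 × 0.0010 × 0.929 = 0.00465
Sum = 1.89043
NRR = 0.484 × 1.89043 = 0.91497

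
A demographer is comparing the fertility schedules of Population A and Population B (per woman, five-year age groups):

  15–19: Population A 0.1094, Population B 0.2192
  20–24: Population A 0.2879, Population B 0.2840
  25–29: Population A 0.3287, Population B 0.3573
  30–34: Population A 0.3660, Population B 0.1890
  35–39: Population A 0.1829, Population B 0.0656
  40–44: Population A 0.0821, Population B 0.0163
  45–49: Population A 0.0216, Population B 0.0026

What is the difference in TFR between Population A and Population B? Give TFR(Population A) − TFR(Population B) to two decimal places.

Population A:
  Sum of ASFRs = 0.1094 + 0.2879 + 0.3287 + 0.3660 + 0.1829 + 0.0821 + 0.0216 = 1.3786
  TFR = 5 × 1.3786 = 6.893
Population B:
  Sum of ASFRs = 0.2192 + 0.2840 + 0.3573 + 0.1890 + 0.0656 + 0.0163 + 0.0026 = 1.1340
  TFR = 5 × 1.1340 = 5.67
Difference = 6.893 − 5.67 = 1.223

1.22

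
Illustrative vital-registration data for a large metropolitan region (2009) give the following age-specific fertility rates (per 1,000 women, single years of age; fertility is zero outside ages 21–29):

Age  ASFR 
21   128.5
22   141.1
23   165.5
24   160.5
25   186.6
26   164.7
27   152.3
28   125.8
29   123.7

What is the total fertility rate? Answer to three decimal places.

Sum of ASFRs = 128.5 + 141.1 + 165.5 + 160.5 + 186.6 + 164.7 + 152.3 + 125.8 + 123.7 = 1348.7
TFR = 1348.7 / 1000 = 1.3487

1.349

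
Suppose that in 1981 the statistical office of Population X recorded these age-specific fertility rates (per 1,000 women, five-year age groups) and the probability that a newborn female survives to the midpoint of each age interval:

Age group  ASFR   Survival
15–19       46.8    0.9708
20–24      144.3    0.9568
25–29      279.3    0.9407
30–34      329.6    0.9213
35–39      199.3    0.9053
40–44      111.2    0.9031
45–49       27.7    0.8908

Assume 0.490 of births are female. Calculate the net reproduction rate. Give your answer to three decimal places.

Proportion female at birth = 0.490.
Survival-weighted fertility by age (5·fₓ·Sₓ):
  15–19: 5 × 46.8/1000 × 0.9708 = 0.22717
  20–24: 5 × 144.3/1000 × 0.9568 = 0.69033
  25–29: 5 × 279.3/1000 × 0.9407 = 1.31369
  30–34: 5 × 329.6/1000 × 0.9213 = 1.51830
  35–39: 5 × 199.3/1000 × 0.9053 = 0.90213
  40–44: 5 × 111.2/1000 × 0.9031 = 0.50212
  45–49: 5 × 27.7/1000 × 0.8908 = 0.12338
Sum = 5.27712
NRR = 0.490 × 5.27712 = 2.58579

2.586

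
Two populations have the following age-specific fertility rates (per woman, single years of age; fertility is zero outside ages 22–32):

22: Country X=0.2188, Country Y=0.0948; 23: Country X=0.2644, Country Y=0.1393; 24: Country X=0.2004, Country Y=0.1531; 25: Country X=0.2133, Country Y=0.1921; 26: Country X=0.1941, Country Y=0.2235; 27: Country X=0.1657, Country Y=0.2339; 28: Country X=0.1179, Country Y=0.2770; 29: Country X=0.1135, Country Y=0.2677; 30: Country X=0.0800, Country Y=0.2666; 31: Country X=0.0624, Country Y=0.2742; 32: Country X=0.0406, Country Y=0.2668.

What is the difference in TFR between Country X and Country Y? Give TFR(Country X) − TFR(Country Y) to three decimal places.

Country X:
  Sum of ASFRs = 0.2188 + 0.2644 + 0.2004 + 0.2133 + 0.1941 + 0.1657 + 0.1179 + 0.1135 + 0.0800 + 0.0624 + 0.0406 = 1.6711
  TFR = 1.6711
Country Y:
  Sum of ASFRs = 0.0948 + 0.1393 + 0.1531 + 0.1921 + 0.2235 + 0.2339 + 0.2770 + 0.2677 + 0.2666 + 0.2742 + 0.2668 = 2.3890
  TFR = 2.389
Difference = 1.6711 − 2.389 = -0.7179

-0.718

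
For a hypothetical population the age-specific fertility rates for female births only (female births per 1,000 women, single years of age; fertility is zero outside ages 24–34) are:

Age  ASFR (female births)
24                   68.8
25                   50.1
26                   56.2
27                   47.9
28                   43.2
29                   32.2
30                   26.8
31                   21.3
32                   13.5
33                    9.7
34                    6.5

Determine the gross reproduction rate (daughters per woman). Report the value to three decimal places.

Sum of female ASFRs = 68.8 + 50.1 + 56.2 + 47.9 + 43.2 + 32.2 + 26.8 + 21.3 + 13.5 + 9.7 + 6.5 = 376.2
GRR = 376.2 / 1000 = 0.3762

0.376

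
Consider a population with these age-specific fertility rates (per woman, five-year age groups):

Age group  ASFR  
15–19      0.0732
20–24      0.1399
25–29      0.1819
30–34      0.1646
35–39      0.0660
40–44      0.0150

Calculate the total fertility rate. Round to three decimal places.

Sum of ASFRs = 0.0732 + 0.1399 + 0.1819 + 0.1646 + 0.0660 + 0.0150 = 0.6406
TFR = 5 × 0.6406 = 3.203

3.203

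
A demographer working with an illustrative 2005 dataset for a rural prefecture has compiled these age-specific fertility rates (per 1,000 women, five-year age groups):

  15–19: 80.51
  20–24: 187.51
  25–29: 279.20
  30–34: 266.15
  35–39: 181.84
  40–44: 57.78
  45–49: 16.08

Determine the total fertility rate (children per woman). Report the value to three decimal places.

Sum of ASFRs = 80.51 + 187.51 + 279.20 + 266.15 + 181.84 + 57.78 + 16.08 = 1069.07
TFR = 5 × 1069.07 / 1000 = 5.34535

5.345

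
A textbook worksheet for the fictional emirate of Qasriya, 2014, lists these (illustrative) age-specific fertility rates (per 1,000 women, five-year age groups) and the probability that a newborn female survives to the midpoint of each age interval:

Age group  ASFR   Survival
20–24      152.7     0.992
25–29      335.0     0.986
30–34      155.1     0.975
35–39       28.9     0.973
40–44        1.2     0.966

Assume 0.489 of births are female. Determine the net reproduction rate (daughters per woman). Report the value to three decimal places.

Proportion female at birth = 0.489.
Per-age-group product (5 × ASFR × survival probability):
  20–24: 5 × 152.7/1000 × 0.992 = 0.75739
  25–29: 5 × 335.0/1000 × 0.986 = 1.65155
  30–34: 5 × 155.1/1000 × 0.975 = 0.75611
  35–39: 5 × 28.9/1000 × 0.973 = 0.14060
  40–44: 5 × 1.2/1000 × 0.966 = 0.00580
Sum = 3.31145
NRR = 0.489 × 3.31145 = 1.61930
An NRR exceeding 1 indicates intrinsic growth under these rates.

1.619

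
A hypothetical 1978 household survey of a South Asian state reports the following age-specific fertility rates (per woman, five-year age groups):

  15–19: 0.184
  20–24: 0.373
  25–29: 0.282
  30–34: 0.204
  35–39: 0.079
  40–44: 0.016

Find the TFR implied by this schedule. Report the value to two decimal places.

Sum of ASFRs = 0.184 + 0.373 + 0.282 + 0.204 + 0.079 + 0.016 = 1.138
TFR = 5 × 1.138 = 5.69

5.69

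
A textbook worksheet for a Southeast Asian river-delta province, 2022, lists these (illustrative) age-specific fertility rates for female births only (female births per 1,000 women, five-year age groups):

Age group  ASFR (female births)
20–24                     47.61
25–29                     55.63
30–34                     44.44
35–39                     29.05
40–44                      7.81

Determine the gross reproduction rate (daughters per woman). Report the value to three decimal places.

Sum of female ASFRs = 47.61 + 55.63 + 44.44 + 29.05 + 7.81 = 184.54
GRR = 5 × 184.54 / 1000 = 0.9227

0.923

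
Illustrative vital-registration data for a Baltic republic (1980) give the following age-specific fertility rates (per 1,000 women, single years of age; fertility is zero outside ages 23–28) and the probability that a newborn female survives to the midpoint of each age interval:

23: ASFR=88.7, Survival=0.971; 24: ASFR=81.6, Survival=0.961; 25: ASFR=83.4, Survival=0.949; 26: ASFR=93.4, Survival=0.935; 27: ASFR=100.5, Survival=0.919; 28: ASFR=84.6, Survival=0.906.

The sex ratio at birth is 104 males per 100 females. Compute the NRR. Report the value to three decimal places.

0.245

Proportion female at birth = 100 / (100 + 104) = 0.49020.
Per-age-group product (1 × ASFR × survival probability):
  23: 1 × 88.7/1000 × 0.971 = 0.08613
  24: 1 × 81.6/1000 × 0.961 = 0.07842
  25: 1 × 83.4/1000 × 0.949 = 0.07915
  26: 1 × 93.4/1000 × 0.935 = 0.08733
  27: 1 × 100.5/1000 × 0.919 = 0.09236
  28: 1 × 84.6/1000 × 0.906 = 0.07665
Sum = 0.50004
NRR = 0.49020 × 0.50004 = 0.24512
With NRR below 1 the population is below replacement fertility.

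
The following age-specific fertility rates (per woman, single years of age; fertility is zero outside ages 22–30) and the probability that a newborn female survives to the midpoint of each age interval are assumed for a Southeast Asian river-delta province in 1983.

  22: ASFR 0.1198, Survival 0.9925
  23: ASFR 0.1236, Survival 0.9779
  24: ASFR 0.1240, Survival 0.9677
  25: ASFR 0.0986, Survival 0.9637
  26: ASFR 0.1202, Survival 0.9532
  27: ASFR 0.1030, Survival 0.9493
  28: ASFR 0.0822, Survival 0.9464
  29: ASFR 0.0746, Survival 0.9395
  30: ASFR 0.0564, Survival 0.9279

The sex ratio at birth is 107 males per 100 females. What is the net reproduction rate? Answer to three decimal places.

Proportion female at birth = 100 / (100 + 107) = 0.48309.
Per-age-group product (1 × ASFR × survival probability):
  22: 1 × 0.1198 × 0.9925 = 0.11890
  23: 1 × 0.1236 × 0.9779 = 0.12087
  24: 1 × 0.1240 × 0.9677 = 0.11999
  25: 1 × 0.0986 × 0.9637 = 0.09502
  26: 1 × 0.1202 × 0.9532 = 0.11457
  27: 1 × 0.1030 × 0.9493 = 0.09778
  28: 1 × 0.0822 × 0.9464 = 0.07779
  29: 1 × 0.0746 × 0.9395 = 0.07009
  30: 1 × 0.0564 × 0.9279 = 0.05233
Sum = 0.86734
NRR = 0.48309 × 0.86734 = 0.41900
With NRR below 1 the population is below replacement fertility.

0.419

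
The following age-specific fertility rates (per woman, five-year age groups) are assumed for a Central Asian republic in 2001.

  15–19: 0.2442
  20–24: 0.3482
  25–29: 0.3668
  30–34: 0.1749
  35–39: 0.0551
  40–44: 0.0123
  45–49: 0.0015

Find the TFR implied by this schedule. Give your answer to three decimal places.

6.015

Sum of ASFRs = 0.2442 + 0.3482 + 0.3668 + 0.1749 + 0.0551 + 0.0123 + 0.0015 = 1.2030
TFR = 5 × 1.2030 = 6.015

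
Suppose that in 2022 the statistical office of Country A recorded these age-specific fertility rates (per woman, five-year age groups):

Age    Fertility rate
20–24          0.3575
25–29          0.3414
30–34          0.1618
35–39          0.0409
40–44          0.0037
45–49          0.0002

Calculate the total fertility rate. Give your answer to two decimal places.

4.53

Sum of ASFRs = 0.3575 + 0.3414 + 0.1618 + 0.0409 + 0.0037 + 0.0002 = 0.9055
TFR = 5 × 0.9055 = 4.5275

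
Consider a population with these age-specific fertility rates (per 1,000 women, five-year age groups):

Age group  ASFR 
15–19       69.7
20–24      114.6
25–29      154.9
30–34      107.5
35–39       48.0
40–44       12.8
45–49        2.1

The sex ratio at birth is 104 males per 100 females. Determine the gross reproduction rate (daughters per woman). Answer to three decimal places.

Proportion female at birth = 100 / (100 + 104) = 0.49020.
Sum of ASFRs = 69.7 + 114.6 + 154.9 + 107.5 + 48.0 + 12.8 + 2.1 = 509.6
TFR = 5 × 509.6 / 1000 = 2.548
GRR = 0.49020 × 2.548 = 1.24903

1.249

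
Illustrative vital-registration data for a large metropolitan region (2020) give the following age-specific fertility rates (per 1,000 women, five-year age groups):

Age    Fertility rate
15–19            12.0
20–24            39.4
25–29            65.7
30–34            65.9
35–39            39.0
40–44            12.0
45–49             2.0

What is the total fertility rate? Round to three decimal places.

Sum of ASFRs = 12.0 + 39.4 + 65.7 + 65.9 + 39.0 + 12.0 + 2.0 = 236.0
TFR = 5 × 236.0 / 1000 = 1.18

1.180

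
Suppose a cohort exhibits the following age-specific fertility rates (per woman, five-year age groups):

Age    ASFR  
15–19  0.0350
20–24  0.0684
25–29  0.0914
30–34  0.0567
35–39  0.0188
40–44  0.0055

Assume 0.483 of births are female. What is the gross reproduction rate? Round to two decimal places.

0.67

Proportion female at birth = 0.483.
Sum of ASFRs = 0.0350 + 0.0684 + 0.0914 + 0.0567 + 0.0188 + 0.0055 = 0.2758
TFR = 5 × 0.2758 = 1.379
GRR = 0.483 × 1.379 = 0.66606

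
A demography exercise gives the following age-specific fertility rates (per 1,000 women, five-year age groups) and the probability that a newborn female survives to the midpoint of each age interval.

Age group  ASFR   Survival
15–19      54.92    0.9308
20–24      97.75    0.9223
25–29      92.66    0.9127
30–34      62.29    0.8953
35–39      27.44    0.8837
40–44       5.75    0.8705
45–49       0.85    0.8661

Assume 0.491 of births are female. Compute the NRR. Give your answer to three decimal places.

0.765

Proportion female at birth = 0.491.
Weighting each age-specific rate by interval width and survival:
  15–19: 5 × 54.92/1000 × 0.9308 = 0.25560
  20–24: 5 × 97.75/1000 × 0.9223 = 0.45077
  25–29: 5 × 92.66/1000 × 0.9127 = 0.42285
  30–34: 5 × 62.29/1000 × 0.8953 = 0.27884
  35–39: 5 × 27.44/1000 × 0.8837 = 0.12124
  40–44: 5 × 5.75/1000 × 0.8705 = 0.02503
  45–49: 5 × 0.85/1000 × 0.8661 = 0.00368
Sum = 1.55801
NRR = 0.491 × 1.55801 = 0.76498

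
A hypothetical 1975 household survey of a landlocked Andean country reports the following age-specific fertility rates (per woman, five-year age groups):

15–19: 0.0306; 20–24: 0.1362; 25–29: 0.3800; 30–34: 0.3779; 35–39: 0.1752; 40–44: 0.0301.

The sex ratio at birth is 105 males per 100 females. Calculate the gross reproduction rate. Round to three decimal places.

2.756

Proportion female at birth = 100 / (100 + 105) = 0.48780.
Sum of ASFRs = 0.0306 + 0.1362 + 0.3800 + 0.3779 + 0.1752 + 0.0301 = 1.1300
TFR = 5 × 1.1300 = 5.65
GRR = 0.48780 × 5.65 = 2.75607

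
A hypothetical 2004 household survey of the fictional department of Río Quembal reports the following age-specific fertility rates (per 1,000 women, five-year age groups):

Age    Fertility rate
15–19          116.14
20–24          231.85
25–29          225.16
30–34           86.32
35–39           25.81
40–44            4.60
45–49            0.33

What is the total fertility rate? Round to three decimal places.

3.451

Sum of ASFRs = 116.14 + 231.85 + 225.16 + 86.32 + 25.81 + 4.60 + 0.33 = 690.21
TFR = 5 × 690.21 / 1000 = 3.45105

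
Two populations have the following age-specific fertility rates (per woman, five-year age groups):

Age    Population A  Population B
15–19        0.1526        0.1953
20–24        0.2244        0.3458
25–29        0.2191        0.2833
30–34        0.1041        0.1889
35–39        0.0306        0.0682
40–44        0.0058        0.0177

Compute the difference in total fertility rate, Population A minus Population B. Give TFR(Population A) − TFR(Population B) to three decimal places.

-1.813

Population A:
  Sum of ASFRs = 0.1526 + 0.2244 + 0.2191 + 0.1041 + 0.0306 + 0.0058 = 0.7366
  TFR = 5 × 0.7366 = 3.683
Population B:
  Sum of ASFRs = 0.1953 + 0.3458 + 0.2833 + 0.1889 + 0.0682 + 0.0177 = 1.0992
  TFR = 5 × 1.0992 = 5.496
Difference = 3.683 − 5.496 = -1.813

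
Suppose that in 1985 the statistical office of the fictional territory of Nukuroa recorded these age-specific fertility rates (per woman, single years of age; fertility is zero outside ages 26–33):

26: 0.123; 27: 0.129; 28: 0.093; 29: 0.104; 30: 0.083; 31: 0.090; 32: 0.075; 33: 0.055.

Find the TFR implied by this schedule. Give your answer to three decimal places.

0.752

Sum of ASFRs = 0.123 + 0.129 + 0.093 + 0.104 + 0.083 + 0.090 + 0.075 + 0.055 = 0.752
TFR = 0.752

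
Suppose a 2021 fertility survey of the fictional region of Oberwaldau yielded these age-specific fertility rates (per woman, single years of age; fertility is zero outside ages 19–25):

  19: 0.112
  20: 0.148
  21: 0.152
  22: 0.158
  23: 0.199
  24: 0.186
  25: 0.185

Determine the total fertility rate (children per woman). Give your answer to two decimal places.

1.14

Sum of ASFRs = 0.112 + 0.148 + 0.152 + 0.158 + 0.199 + 0.186 + 0.185 = 1.140
TFR = 1.14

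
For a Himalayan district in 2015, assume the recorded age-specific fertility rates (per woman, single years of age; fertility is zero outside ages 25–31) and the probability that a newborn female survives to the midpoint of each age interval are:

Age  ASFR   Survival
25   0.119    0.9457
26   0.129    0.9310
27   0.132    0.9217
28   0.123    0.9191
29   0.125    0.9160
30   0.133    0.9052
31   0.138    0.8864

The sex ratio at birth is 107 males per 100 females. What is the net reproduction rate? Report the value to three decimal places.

Proportion female at birth = 100 / (100 + 107) = 0.48309.
Each age group contributes 1 × ASFR × survival:
  25: 1 × 0.119 × 0.9457 = 0.11254
  26: 1 × 0.129 × 0.9310 = 0.12010
  27: 1 × 0.132 × 0.9217 = 0.12166
  28: 1 × 0.123 × 0.9191 = 0.11305
  29: 1 × 0.125 × 0.9160 = 0.11450
  30: 1 × 0.133 × 0.9052 = 0.12039
  31: 1 × 0.138 × 0.8864 = 0.12232
Sum = 0.82456
NRR = 0.48309 × 0.82456 = 0.39834
An NRR under 1 implies long-run decline under these rates.

0.398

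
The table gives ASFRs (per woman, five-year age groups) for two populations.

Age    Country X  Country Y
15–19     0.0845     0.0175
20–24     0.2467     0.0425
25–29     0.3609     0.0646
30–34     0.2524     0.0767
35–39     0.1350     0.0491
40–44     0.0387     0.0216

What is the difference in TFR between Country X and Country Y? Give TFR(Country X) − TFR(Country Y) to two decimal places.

4.23

Country X:
  Sum of ASFRs = 0.0845 + 0.2467 + 0.3609 + 0.2524 + 0.1350 + 0.0387 = 1.1182
  TFR = 5 × 1.1182 = 5.591
Country Y:
  Sum of ASFRs = 0.0175 + 0.0425 + 0.0646 + 0.0767 + 0.0491 + 0.0216 = 0.2720
  TFR = 5 × 0.2720 = 1.36
Difference = 5.591 − 1.36 = 4.231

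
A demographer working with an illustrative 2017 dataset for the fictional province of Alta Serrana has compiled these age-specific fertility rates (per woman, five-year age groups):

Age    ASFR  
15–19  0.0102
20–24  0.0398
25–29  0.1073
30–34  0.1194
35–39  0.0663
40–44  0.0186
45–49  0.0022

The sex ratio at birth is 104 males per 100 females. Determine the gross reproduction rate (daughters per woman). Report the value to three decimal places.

Proportion female at birth = 100 / (100 + 104) = 0.49020.
Sum of ASFRs = 0.0102 + 0.0398 + 0.1073 + 0.1194 + 0.0663 + 0.0186 + 0.0022 = 0.3638
TFR = 5 × 0.3638 = 1.819
GRR = 0.49020 × 1.819 = 0.89167

0.892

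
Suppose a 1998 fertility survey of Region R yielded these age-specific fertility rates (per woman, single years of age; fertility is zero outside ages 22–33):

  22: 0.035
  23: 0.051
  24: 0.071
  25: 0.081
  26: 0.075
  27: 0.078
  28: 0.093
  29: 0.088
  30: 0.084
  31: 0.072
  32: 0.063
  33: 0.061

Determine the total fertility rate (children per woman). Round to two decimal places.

Sum of ASFRs = 0.035 + 0.051 + 0.071 + 0.081 + 0.075 + 0.078 + 0.093 + 0.088 + 0.084 + 0.072 + 0.063 + 0.061 = 0.852
TFR = 0.852

0.85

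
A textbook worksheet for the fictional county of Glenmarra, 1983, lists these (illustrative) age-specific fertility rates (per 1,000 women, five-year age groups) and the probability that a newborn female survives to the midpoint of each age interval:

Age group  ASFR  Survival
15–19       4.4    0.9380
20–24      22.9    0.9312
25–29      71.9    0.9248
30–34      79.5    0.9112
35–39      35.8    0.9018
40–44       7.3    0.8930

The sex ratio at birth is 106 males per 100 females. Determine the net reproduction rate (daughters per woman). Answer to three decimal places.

0.493

Proportion female at birth = 100 / (100 + 106) = 0.48544.
Weighting each age-specific rate by interval width and survival:
  15–19: 5 × 4.4/1000 × 0.9380 = 0.02064
  20–24: 5 × 22.9/1000 × 0.9312 = 0.10662
  25–29: 5 × 71.9/1000 × 0.9248 = 0.33247
  30–34: 5 × 79.5/1000 × 0.9112 = 0.36220
  35–39: 5 × 35.8/1000 × 0.9018 = 0.16142
  40–44: 5 × 7.3/1000 × 0.8930 = 0.03259
Sum = 1.01594
NRR = 0.48544 × 1.01594 = 0.49318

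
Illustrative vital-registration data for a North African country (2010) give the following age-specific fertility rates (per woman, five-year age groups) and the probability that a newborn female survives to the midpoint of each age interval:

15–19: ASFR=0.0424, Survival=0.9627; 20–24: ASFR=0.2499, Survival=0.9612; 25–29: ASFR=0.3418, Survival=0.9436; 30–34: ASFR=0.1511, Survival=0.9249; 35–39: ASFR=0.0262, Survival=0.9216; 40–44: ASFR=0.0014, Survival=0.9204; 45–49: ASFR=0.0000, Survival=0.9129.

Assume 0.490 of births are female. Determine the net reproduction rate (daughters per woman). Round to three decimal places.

1.883

Proportion female at birth = 0.490.
Each age group contributes 5 × ASFR × survival:
  15–19: 5 × 0.0424 × 0.9627 = 0.20409
  20–24: 5 × 0.2499 × 0.9612 = 1.20102
  25–29: 5 × 0.3418 × 0.9436 = 1.61261
  30–34: 5 × 0.1511 × 0.9249 = 0.69876
  35–39: 5 × 0.0262 × 0.9216 = 0.12073
  40–44: 5 × 0.0014 × 0.9204 = 0.00644
  45–49: 5 × 0.0000 × 0.9129 = 0.00000
Sum = 3.84365
NRR = 0.490 × 3.84365 = 1.88339
An NRR exceeding 1 indicates intrinsic growth under these rates.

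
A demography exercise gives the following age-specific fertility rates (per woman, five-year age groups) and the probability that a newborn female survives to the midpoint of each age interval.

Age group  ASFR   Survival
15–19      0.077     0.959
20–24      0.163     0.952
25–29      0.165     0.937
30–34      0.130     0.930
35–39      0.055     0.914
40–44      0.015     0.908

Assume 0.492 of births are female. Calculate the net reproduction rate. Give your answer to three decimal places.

Proportion female at birth = 0.492.
Per-age-group product (5 × ASFR × survival probability):
  15–19: 5 × 0.077 × 0.959 = 0.36922
  20–24: 5 × 0.163 × 0.952 = 0.77588
  25–29: 5 × 0.165 × 0.937 = 0.77303
  30–34: 5 × 0.130 × 0.930 = 0.60450
  35–39: 5 × 0.055 × 0.914 = 0.25135
  40–44: 5 × 0.015 × 0.908 = 0.06810
Sum = 2.84208
NRR = 0.492 × 2.84208 = 1.39830
NRR > 1, so each generation more than replaces itself.

1.398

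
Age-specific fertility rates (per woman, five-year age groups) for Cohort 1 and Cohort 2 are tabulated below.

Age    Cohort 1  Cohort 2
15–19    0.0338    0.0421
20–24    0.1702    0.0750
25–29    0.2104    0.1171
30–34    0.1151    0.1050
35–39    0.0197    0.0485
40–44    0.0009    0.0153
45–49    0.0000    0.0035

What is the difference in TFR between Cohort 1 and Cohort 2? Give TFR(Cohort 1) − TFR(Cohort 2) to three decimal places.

0.718

Cohort 1:
  Sum of ASFRs = 0.0338 + 0.1702 + 0.2104 + 0.1151 + 0.0197 + 0.0009 + 0.0000 = 0.5501
  TFR = 5 × 0.5501 = 2.7505
Cohort 2:
  Sum of ASFRs = 0.0421 + 0.0750 + 0.1171 + 0.1050 + 0.0485 + 0.0153 + 0.0035 = 0.4065
  TFR = 5 × 0.4065 = 2.0325
Difference = 2.7505 − 2.0325 = 0.718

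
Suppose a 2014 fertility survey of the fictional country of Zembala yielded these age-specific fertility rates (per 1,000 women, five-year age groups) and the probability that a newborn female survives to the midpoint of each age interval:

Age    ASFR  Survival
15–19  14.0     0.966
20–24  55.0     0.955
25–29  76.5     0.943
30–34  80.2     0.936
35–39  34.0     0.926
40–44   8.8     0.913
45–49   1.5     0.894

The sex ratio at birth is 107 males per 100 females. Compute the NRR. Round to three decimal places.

0.614

Proportion female at birth = 100 / (100 + 107) = 0.48309.
Weighting each age-specific rate by interval width and survival:
  15–19: 5 × 14.0/1000 × 0.966 = 0.06762
  20–24: 5 × 55.0/1000 × 0.955 = 0.26263
  25–29: 5 × 76.5/1000 × 0.943 = 0.36070
  30–34: 5 × 80.2/1000 × 0.936 = 0.37534
  35–39: 5 × 34.0/1000 × 0.926 = 0.15742
  40–44: 5 × 8.8/1000 × 0.913 = 0.04017
  45–49: 5 × 1.5/1000 × 0.894 = 0.00671
Sum = 1.27059
NRR = 0.48309 × 1.27059 = 0.61381
NRR < 1, so the cohort does not fully replace itself.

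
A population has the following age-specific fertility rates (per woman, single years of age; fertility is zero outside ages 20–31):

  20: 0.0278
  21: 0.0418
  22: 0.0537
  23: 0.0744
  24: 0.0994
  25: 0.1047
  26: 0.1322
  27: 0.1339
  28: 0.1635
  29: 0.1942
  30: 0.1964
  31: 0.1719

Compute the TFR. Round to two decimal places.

Sum of ASFRs = 0.0278 + 0.0418 + 0.0537 + 0.0744 + 0.0994 + 0.1047 + 0.1322 + 0.1339 + 0.1635 + 0.1942 + 0.1964 + 0.1719 = 1.3939
TFR = 1.3939

1.39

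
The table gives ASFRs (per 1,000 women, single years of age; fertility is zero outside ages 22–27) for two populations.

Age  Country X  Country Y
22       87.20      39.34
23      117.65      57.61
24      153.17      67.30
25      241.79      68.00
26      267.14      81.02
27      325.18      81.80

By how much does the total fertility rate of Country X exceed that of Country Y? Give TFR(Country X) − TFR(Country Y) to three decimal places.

0.797

Country X:
  Sum of ASFRs = 87.20 + 117.65 + 153.17 + 241.79 + 267.14 + 325.18 = 1192.13
  TFR = 1192.13 / 1000 = 1.19213
Country Y:
  Sum of ASFRs = 39.34 + 57.61 + 67.30 + 68.00 + 81.02 + 81.80 = 395.07
  TFR = 395.07 / 1000 = 0.39507
Difference = 1.19213 − 0.39507 = 0.79706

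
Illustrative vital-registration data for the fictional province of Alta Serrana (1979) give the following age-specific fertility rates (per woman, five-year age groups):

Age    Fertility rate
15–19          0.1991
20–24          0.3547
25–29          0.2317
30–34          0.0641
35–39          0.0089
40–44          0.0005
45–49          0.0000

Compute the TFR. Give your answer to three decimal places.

Sum of ASFRs = 0.1991 + 0.3547 + 0.2317 + 0.0641 + 0.0089 + 0.0005 + 0.0000 = 0.8590
TFR = 5 × 0.8590 = 4.295

4.295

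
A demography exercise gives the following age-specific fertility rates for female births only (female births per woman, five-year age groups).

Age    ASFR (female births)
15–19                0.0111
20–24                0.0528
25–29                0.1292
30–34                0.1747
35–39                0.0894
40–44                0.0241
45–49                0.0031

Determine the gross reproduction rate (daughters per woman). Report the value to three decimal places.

Sum of female ASFRs = 0.0111 + 0.0528 + 0.1292 + 0.1747 + 0.0894 + 0.0241 + 0.0031 = 0.4844
GRR = 5 × 0.4844 = 2.422

2.422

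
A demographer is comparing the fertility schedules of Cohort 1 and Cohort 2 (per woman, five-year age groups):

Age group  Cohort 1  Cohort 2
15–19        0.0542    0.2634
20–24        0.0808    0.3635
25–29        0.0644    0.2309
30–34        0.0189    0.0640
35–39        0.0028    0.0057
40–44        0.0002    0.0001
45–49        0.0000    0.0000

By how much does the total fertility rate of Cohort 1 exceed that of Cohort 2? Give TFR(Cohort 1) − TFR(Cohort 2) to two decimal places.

-3.53

Cohort 1:
  Sum of ASFRs = 0.0542 + 0.0808 + 0.0644 + 0.0189 + 0.0028 + 0.0002 + 0.0000 = 0.2213
  TFR = 5 × 0.2213 = 1.1065
Cohort 2:
  Sum of ASFRs = 0.2634 + 0.3635 + 0.2309 + 0.0640 + 0.0057 + 0.0001 + 0.0000 = 0.9276
  TFR = 5 × 0.9276 = 4.638
Difference = 1.1065 − 4.638 = -3.5315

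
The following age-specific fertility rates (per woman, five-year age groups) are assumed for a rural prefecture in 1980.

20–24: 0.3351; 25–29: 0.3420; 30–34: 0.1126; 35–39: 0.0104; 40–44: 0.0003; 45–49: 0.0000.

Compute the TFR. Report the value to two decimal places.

Sum of ASFRs = 0.3351 + 0.3420 + 0.1126 + 0.0104 + 0.0003 + 0.0000 = 0.8004
TFR = 5 × 0.8004 = 4.002

4.00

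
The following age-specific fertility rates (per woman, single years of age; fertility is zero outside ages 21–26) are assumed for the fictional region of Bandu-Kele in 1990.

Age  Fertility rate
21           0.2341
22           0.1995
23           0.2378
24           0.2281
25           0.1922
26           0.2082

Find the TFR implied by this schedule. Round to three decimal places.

1.300

Sum of ASFRs = 0.2341 + 0.1995 + 0.2378 + 0.2281 + 0.1922 + 0.2082 = 1.2999
TFR = 1.2999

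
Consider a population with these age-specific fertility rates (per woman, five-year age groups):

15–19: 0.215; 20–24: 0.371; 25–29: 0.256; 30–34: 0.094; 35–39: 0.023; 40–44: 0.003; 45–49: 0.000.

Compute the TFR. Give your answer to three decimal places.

4.810

Sum of ASFRs = 0.215 + 0.371 + 0.256 + 0.094 + 0.023 + 0.003 + 0.000 = 0.962
TFR = 5 × 0.962 = 4.81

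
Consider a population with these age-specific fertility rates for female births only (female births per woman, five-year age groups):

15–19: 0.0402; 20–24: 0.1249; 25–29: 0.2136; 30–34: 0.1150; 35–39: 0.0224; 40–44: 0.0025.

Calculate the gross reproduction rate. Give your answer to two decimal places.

Sum of female ASFRs = 0.0402 + 0.1249 + 0.2136 + 0.1150 + 0.0224 + 0.0025 = 0.5186
GRR = 5 × 0.5186 = 2.593

2.59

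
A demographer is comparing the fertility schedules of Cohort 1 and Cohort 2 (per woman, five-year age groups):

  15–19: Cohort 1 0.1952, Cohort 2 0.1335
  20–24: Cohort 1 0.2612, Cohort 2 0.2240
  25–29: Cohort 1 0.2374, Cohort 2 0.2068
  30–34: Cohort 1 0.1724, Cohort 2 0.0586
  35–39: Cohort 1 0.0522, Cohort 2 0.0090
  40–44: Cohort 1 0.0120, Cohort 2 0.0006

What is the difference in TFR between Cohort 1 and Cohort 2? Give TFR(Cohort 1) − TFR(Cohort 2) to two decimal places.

Cohort 1:
  Sum of ASFRs = 0.1952 + 0.2612 + 0.2374 + 0.1724 + 0.0522 + 0.0120 = 0.9304
  TFR = 5 × 0.9304 = 4.652
Cohort 2:
  Sum of ASFRs = 0.1335 + 0.2240 + 0.2068 + 0.0586 + 0.0090 + 0.0006 = 0.6325
  TFR = 5 × 0.6325 = 3.1625
Difference = 4.652 − 3.1625 = 1.4895

1.49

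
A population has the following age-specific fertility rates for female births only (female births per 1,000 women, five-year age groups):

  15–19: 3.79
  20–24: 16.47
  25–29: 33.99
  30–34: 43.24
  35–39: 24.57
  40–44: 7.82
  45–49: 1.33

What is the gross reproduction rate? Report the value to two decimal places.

Sum of female ASFRs = 3.79 + 16.47 + 33.99 + 43.24 + 24.57 + 7.82 + 1.33 = 131.21
GRR = 5 × 131.21 / 1000 = 0.65605

0.66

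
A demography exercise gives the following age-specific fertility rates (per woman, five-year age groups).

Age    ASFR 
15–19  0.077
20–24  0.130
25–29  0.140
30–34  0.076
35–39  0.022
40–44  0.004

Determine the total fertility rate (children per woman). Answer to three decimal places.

Sum of ASFRs = 0.077 + 0.130 + 0.140 + 0.076 + 0.022 + 0.004 = 0.449
TFR = 5 × 0.449 = 2.245

2.245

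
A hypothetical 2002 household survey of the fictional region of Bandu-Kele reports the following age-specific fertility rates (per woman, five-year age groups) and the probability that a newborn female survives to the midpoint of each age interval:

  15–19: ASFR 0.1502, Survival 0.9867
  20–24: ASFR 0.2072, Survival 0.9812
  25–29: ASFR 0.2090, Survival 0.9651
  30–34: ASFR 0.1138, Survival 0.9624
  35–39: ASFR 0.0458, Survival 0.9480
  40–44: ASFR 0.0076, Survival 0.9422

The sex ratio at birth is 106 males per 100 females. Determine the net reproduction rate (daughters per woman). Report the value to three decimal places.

1.731

Proportion female at birth = 100 / (100 + 106) = 0.48544.
Each age group contributes 5 × ASFR × survival:
  15–19: 5 × 0.1502 × 0.9867 = 0.74101
  20–24: 5 × 0.2072 × 0.9812 = 1.01652
  25–29: 5 × 0.2090 × 0.9651 = 1.00853
  30–34: 5 × 0.1138 × 0.9624 = 0.54761
  35–39: 5 × 0.0458 × 0.9480 = 0.21709
  40–44: 5 × 0.0076 × 0.9422 = 0.03580
Sum = 3.56656
NRR = 0.48544 × 3.56656 = 1.73135
With NRR above 1 the population is above replacement fertility.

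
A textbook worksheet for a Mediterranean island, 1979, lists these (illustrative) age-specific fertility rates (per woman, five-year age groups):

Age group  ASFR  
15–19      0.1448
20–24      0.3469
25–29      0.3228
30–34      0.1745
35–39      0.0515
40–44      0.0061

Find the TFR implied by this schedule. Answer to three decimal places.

5.233

Sum of ASFRs = 0.1448 + 0.3469 + 0.3228 + 0.1745 + 0.0515 + 0.0061 = 1.0466
TFR = 5 × 1.0466 = 5.233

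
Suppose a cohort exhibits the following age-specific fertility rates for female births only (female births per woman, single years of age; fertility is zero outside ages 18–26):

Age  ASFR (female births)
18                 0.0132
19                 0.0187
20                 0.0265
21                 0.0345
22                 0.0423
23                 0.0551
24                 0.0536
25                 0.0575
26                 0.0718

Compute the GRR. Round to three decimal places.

Sum of female ASFRs = 0.0132 + 0.0187 + 0.0265 + 0.0345 + 0.0423 + 0.0551 + 0.0536 + 0.0575 + 0.0718 = 0.3732
GRR = 0.3732

0.373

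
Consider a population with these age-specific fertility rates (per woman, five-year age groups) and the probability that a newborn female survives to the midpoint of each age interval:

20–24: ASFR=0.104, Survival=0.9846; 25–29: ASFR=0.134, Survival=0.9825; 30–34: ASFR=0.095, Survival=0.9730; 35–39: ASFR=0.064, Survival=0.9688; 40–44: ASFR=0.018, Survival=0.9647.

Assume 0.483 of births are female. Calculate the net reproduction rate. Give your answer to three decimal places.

Proportion female at birth = 0.483.
Weighting each age-specific rate by interval width and survival:
  20–24: 5 × 0.104 × 0.9846 = 0.51199
  25–29: 5 × 0.134 × 0.9825 = 0.65828
  30–34: 5 × 0.095 × 0.9730 = 0.46218
  35–39: 5 × 0.064 × 0.9688 = 0.31002
  40–44: 5 × 0.018 × 0.9647 = 0.08682
Sum = 2.02929
NRR = 0.483 × 2.02929 = 0.98015
An NRR under 1 implies long-run decline under these rates.

0.980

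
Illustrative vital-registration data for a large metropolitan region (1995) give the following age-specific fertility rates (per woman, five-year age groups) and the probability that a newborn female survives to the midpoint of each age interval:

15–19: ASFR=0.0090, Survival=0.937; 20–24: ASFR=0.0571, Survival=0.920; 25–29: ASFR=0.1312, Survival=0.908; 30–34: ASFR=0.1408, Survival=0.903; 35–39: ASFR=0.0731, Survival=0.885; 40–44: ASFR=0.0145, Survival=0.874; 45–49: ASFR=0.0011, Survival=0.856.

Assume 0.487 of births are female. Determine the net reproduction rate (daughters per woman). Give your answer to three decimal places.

Proportion female at birth = 0.487.
Weighting each age-specific rate by interval width and survival:
  15–19: 5 × 0.0090 × 0.937 = 0.04217
  20–24: 5 × 0.0571 × 0.920 = 0.26266
  25–29: 5 × 0.1312 × 0.908 = 0.59565
  30–34: 5 × 0.1408 × 0.903 = 0.63571
  35–39: 5 × 0.0731 × 0.885 = 0.32347
  40–44: 5 × 0.0145 × 0.874 = 0.06337
  45–49: 5 × 0.0011 × 0.856 = 0.00471
Sum = 1.92774
NRR = 0.487 × 1.92774 = 0.93881

0.939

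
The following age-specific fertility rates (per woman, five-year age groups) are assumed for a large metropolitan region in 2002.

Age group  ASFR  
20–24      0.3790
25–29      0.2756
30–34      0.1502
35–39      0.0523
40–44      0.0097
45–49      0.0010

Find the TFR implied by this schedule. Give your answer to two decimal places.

4.34

Sum of ASFRs = 0.3790 + 0.2756 + 0.1502 + 0.0523 + 0.0097 + 0.0010 = 0.8678
TFR = 5 × 0.8678 = 4.339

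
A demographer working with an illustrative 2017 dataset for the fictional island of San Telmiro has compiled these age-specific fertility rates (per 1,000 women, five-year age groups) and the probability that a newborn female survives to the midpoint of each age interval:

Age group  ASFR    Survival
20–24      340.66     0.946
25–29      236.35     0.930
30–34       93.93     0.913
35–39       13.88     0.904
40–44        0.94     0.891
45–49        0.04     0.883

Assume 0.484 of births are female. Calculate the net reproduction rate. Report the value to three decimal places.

1.552

Proportion female at birth = 0.484.
Weighting each age-specific rate by interval width and survival:
  20–24: 5 × 340.66/1000 × 0.946 = 1.61132
  25–29: 5 × 236.35/1000 × 0.930 = 1.09903
  30–34: 5 × 93.93/1000 × 0.913 = 0.42879
  35–39: 5 × 13.88/1000 × 0.904 = 0.06274
  40–44: 5 × 0.94/1000 × 0.891 = 0.00419
  45–49: 5 × 0.04/1000 × 0.883 = 0.00018
Sum = 3.20625
NRR = 0.484 × 3.20625 = 1.55183
NRR > 1, so each generation more than replaces itself.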